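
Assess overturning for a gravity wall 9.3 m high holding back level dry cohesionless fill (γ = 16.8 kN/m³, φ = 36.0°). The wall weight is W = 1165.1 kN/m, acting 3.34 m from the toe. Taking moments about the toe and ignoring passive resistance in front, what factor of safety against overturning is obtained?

K_a = tan²(45° − 36.0°/2) = 0.2596.
P_a = ½K_aγH² = 0.5×0.2596×16.8×9.3² = 188.6 kN/m, acting at H/3 = 3.100 m above the base.
Overturning moment M_o = P_a × H/3 = 188.6 × 3.100 = 584.7.
Resisting moment M_r = W × 3.34 = 1165.1 × 3.34 = 3891.
FS_overturning = M_r/M_o = 3891/584.7 = 6.655.

6.66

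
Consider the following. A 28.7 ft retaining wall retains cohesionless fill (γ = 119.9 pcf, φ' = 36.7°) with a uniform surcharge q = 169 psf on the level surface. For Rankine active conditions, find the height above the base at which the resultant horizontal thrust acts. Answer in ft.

9.99 ft

K_a = 0.2519.
Triangular part P₁ = ½K_aγH² = 12440 at H/3 = 9.567 ft; rectangular part P₂ = K_a q H = 1222 at H/2 = 14.35 ft.
ȳ = (P₁·9.567 + P₂·14.35)/(P₁+P₂) = 9.994 ft.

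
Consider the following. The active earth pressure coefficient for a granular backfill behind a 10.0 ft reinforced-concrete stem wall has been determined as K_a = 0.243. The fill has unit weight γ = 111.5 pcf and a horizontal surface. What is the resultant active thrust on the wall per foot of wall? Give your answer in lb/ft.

P = ½ K_a γ H² = 0.5 × 0.243 × 111.5 × 10.0² = 1355 lb/ft.

1350 lb/ft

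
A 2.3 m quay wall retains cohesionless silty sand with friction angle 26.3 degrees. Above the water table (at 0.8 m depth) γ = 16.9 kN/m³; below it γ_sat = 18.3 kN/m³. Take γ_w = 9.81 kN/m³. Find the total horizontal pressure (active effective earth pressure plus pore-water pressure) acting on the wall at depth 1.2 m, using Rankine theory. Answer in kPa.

K_a = (1 − sin φ)/(1 + sin φ) = 0.3859.
γ' = 18.3 − 9.81 = 8.490 kN/m³.
Effective vertical stress at 1.2 m: σ'_v = 16.9×0.8 + 8.490×0.400 = 16.92 kPa.
σ'_h = K_a σ'_v = 0.3859 × 16.92 = 6.528 kPa; u = γ_w × 0.400 = 3.924 kPa.
Total σ_h = 6.528 + 3.924 = 10.45 kPa.

10.5 kPa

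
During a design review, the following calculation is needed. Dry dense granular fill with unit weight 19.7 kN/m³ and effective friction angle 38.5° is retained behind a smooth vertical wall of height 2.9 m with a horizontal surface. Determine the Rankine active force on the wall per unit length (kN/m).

19.3 kN/m

K_a = tan²(45° − φ/2) = 0.2327.
P_a = ½ K_a γ H² = 0.5 × 0.2327 × 19.7 × 2.9² = 19.27 kN/m.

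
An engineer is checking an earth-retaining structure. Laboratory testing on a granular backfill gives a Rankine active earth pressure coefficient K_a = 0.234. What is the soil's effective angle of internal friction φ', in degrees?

38.4°

K_a = tan²(45° − φ/2) ⇒ 45° − φ/2 = arctan(√0.234) = 25.81°.
φ = 2(45° − 25.81°) = 38.37°.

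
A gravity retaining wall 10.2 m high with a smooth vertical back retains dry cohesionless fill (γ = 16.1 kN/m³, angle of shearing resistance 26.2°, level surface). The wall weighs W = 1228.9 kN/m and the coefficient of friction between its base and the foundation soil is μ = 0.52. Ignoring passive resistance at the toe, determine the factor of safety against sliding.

K_a = tan²(45° − 26.2°/2) = 0.3874.
P_a = ½K_aγH² = 0.5×0.3874×16.1×10.2² = 324.5 kN/m, acting at H/3 = 3.400 m above the base.
FS_sliding = μW / P_a = 0.52×1228.9 / 324.5 = 1.969.

1.97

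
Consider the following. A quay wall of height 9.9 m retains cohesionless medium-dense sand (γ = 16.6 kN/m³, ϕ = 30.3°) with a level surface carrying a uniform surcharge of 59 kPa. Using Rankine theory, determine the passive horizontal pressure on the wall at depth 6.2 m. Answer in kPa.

492 kPa

K_p = (1 + sin φ)/(1 − sin φ) = 3.037.
σ_v = γz + q = 16.6 × 6.2 + 59 = 161.9 kPa.
σ_h = K_p σ_v = 3.037 × 161.9 = 491.7 kPa.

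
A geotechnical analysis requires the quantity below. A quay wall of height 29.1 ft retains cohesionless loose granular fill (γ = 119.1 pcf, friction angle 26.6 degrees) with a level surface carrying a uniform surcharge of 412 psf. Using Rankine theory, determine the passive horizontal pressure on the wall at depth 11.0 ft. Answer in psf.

K_p = (1 + sin φ)/(1 − sin φ) = 2.622.
σ_v = γz + q = 119.1 × 11.0 + 412 = 1722 psf.
σ_h = K_p σ_v = 2.622 × 1722 = 4515 psf.

4510 psf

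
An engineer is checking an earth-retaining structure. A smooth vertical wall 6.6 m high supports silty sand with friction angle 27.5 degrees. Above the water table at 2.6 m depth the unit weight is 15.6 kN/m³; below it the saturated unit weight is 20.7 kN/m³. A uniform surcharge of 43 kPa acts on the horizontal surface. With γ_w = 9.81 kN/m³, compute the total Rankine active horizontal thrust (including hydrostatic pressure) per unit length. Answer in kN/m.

K_a = tan²(45° − φ/2) = 0.3682.
γ' = 20.7 − 9.81 = 10.89 kN/m³. h₂ = H − d_w = 4.0 m.
σ'_h: at surface K_a·q = 15.83; at WT K_a(q+γd_w) = 30.77; at base K_a(q+γd_w+γ'h₂) = 46.81 kPa.
P₁ = ½(15.83+30.77)×2.6 = 60.58; P₂ = ½(30.77+46.81)×4.0 = 155.2; P_w = ½γ_w h₂² = 78.48.
Total = 60.58+155.2+78.48 = 294.2 kN/m.

294 kN/m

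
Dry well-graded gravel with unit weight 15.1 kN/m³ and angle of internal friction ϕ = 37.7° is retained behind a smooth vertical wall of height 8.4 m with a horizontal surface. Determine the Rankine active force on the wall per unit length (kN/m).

128 kN/m

K_a = tan²(45° − φ/2) = 0.2411.
P_a = ½ K_a γ H² = 0.5 × 0.2411 × 15.1 × 8.4² = 128.4 kN/m.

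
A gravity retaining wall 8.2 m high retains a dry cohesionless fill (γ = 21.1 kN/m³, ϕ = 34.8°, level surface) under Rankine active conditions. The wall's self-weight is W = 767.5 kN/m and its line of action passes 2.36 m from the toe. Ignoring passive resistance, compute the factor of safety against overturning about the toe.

K_a = tan²(45° − 34.8°/2) = 0.2733.
P_a = ½K_aγH² = 0.5×0.2733×21.1×8.2² = 193.9 kN/m, acting at H/3 = 2.733 m above the base.
Overturning moment M_o = P_a × H/3 = 193.9 × 2.733 = 529.9.
Resisting moment M_r = W × 2.36 = 767.5 × 2.36 = 1811.
FS_overturning = M_r/M_o = 1811/529.9 = 3.418.

3.42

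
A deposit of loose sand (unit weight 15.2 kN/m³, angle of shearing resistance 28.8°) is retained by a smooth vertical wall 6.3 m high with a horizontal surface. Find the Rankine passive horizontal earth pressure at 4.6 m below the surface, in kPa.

200 kPa

K_p = (1 + sin φ)/(1 − sin φ) = 2.859.
σ_h = K_p γ z = 2.859 × 15.2 × 4.6 = 199.9 kPa.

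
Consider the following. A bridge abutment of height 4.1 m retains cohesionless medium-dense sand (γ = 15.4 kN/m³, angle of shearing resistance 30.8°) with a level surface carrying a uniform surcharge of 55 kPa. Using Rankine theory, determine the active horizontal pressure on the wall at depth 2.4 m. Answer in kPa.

K_a = (1 − sin φ)/(1 + sin φ) = 0.3227.
σ_v = γz + q = 15.4 × 2.4 + 55 = 91.96 kPa.
σ_h = K_a σ_v = 0.3227 × 91.96 = 29.68 kPa.

29.7 kPa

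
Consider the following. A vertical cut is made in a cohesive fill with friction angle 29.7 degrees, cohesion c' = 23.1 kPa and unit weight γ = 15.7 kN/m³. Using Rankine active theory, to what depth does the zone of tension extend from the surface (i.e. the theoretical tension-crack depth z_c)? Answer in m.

5.07 m

K_a = tan²(45° − 29.7°/2) = 0.3374; √K_a = 0.5808.
The active pressure is zero where K_a γ z = 2c√K_a, so z_c = 2c/(γ√K_a) = 2×23.1/(15.7×0.5808) = 5.066 m.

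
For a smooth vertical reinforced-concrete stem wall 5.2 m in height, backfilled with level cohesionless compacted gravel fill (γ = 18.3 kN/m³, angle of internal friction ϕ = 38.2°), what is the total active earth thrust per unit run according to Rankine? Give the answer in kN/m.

58.3 kN/m

K_a = tan²(45° − φ/2) = 0.2358.
P_a = ½ K_a γ H² = 0.5 × 0.2358 × 18.3 × 5.2² = 58.34 kN/m.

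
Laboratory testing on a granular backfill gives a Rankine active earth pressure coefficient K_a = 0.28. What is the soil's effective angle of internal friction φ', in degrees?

K_a = tan²(45° − φ/2) ⇒ 45° − φ/2 = arctan(√0.28) = 27.89°.
φ = 2(45° − 27.89°) = 34.23°.

34.2°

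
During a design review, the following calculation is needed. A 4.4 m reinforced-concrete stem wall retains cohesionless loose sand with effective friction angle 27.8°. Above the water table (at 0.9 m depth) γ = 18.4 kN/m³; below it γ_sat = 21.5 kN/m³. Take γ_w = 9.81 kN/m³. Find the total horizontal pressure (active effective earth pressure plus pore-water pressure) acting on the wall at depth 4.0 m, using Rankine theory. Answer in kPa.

49.6 kPa

K_a = (1 − sin φ)/(1 + sin φ) = 0.3639.
γ' = 21.5 − 9.81 = 11.69 kN/m³.
Effective vertical stress at 4.0 m: σ'_v = 18.4×0.9 + 11.69×3.10 = 52.80 kPa.
σ'_h = K_a σ'_v = 0.3639 × 52.80 = 19.21 kPa; u = γ_w × 3.10 = 30.41 kPa.
Total σ_h = 19.21 + 30.41 = 49.62 kPa.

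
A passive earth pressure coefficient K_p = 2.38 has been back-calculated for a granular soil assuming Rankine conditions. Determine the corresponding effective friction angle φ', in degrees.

24.1°

K_p = (1+sin φ)/(1−sin φ) ⇒ sin φ = (K_p − 1)/(K_p + 1) = 0.4083.
φ = arcsin(0.4083) = 24.10°.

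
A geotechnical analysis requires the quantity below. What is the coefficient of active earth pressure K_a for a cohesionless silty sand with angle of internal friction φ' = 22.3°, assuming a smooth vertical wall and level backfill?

0.450

K_a = tan²(45° − φ/2) = tan²(33.85°) = 0.4498.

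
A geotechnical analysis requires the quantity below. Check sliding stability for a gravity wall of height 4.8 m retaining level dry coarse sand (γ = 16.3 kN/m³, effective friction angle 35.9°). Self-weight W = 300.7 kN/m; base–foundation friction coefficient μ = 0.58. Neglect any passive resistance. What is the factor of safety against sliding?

K_a = tan²(45° − 35.9°/2) = 0.2607.
P_a = ½K_aγH² = 0.5×0.2607×16.3×4.8² = 48.96 kN/m, acting at H/3 = 1.600 m above the base.
FS_sliding = μW / P_a = 0.58×300.7 / 48.96 = 3.562.

3.56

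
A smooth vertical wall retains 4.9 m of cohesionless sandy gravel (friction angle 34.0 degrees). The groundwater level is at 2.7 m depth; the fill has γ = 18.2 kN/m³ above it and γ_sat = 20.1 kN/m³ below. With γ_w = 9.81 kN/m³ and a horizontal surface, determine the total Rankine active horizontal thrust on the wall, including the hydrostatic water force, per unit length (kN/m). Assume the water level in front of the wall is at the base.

K_a = tan²(45° − φ/2) = 0.2827.
γ' = 20.1 − 9.81 = 10.29 kN/m³. Depth below WT = 2.2 m.
σ'_h at WT = K_a γ d_w = 13.89 kPa; at base = 13.89 + K_a γ' × 2.2 = 20.29 kPa.
P₁ (0–2.7 m) = ½×13.89×2.7 = 18.76. P₂ (2.7–4.9 m) = ½(13.89+20.29)×2.2 = 37.60.
P_w = ½ γ_w h₂² = 0.5×9.81×2.2² = 23.74. Total = 18.76+37.60+23.74 = 80.10 kN/m.

80.1 kN/m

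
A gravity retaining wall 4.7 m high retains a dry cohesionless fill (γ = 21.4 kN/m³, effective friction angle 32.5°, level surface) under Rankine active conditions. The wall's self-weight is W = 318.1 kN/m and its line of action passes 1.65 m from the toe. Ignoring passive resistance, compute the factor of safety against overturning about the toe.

4.71

K_a = tan²(45° − 32.5°/2) = 0.3010.
P_a = ½K_aγH² = 0.5×0.3010×21.4×4.7² = 71.14 kN/m, acting at H/3 = 1.567 m above the base.
Overturning moment M_o = P_a × H/3 = 71.14 × 1.567 = 111.5.
Resisting moment M_r = W × 1.65 = 318.1 × 1.65 = 524.9.
FS_overturning = M_r/M_o = 524.9/111.5 = 4.709.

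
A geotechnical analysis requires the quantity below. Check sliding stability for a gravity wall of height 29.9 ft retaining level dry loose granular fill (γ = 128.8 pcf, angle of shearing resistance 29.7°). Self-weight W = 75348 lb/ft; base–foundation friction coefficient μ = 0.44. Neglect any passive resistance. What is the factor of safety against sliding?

1.71

K_a = tan²(45° − 29.7°/2) = 0.3374.
P_a = ½K_aγH² = 0.5×0.3374×128.8×29.9² = 19420 lb/ft, acting at H/3 = 9.967 ft above the base.
FS_sliding = μW / P_a = 0.44×75348 / 19420 = 1.707.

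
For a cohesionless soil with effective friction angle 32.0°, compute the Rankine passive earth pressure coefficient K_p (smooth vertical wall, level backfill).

K_p = (1 + sin φ)/(1 − sin φ) = tan²(45° + 32.0°/2) = 3.255.

3.25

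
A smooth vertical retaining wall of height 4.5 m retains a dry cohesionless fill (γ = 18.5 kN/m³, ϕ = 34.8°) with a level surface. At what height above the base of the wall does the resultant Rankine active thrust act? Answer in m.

1.50 m

K_a = 0.2733.
The pressure distribution is triangular, so the resultant acts at H/3 above the base = 4.5/3 = 1.500 m.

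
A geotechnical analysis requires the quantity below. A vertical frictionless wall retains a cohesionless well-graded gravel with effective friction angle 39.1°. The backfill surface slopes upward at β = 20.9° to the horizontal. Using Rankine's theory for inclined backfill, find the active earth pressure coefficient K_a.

0.266

K_a = cos β · (cos β − √(cos²β − cos²φ)) / (cos β + √(cos²β − cos²φ)).
cos β = 0.9342, cos φ = 0.7760, √(cos²β − cos²φ) = 0.5201.
K_a = 0.9342 × (0.9342 − 0.5201)/(0.9342 + 0.5201) = 0.2660.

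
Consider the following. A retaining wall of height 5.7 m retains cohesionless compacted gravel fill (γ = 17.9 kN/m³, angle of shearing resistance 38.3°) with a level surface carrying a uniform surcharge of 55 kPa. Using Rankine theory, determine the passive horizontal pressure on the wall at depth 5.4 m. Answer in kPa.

K_p = (1 + sin φ)/(1 − sin φ) = 4.260.
σ_v = γz + q = 17.9 × 5.4 + 55 = 151.7 kPa.
σ_h = K_p σ_v = 4.260 × 151.7 = 646.1 kPa.

646 kPa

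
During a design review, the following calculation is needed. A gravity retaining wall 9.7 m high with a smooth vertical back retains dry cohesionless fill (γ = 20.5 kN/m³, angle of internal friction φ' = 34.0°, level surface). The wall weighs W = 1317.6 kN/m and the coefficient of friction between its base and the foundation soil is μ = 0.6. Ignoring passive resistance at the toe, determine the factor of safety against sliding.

K_a = tan²(45° − 34.0°/2) = 0.2827.
P_a = ½K_aγH² = 0.5×0.2827×20.5×9.7² = 272.7 kN/m, acting at H/3 = 3.233 m above the base.
FS_sliding = μW / P_a = 0.6×1317.6 / 272.7 = 2.899.

2.90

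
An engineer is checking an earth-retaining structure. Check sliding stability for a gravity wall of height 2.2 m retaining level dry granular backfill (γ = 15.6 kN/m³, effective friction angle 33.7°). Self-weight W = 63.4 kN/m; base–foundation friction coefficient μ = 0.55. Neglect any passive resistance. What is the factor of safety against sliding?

3.23

K_a = tan²(45° − 33.7°/2) = 0.2863.
P_a = ½K_aγH² = 0.5×0.2863×15.6×2.2² = 10.81 kN/m, acting at H/3 = 0.7333 m above the base.
FS_sliding = μW / P_a = 0.55×63.4 / 10.81 = 3.226.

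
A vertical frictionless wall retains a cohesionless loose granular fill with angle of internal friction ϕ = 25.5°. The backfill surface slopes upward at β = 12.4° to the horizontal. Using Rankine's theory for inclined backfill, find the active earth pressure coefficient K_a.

K_a = cos β · (cos β − √(cos²β − cos²φ)) / (cos β + √(cos²β − cos²φ)).
cos β = 0.9767, cos φ = 0.9026, √(cos²β − cos²φ) = 0.3731.
K_a = 0.9767 × (0.9767 − 0.3731)/(0.9767 + 0.3731) = 0.4367.

0.437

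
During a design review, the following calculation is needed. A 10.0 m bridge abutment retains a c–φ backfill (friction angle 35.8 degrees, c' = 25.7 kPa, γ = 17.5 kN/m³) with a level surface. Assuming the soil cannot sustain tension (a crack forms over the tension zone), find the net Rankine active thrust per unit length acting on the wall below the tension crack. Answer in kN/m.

41.6 kN/m

K_a = 0.2619; √K_a = 0.5117.
Tension-crack depth z_c = 2c/(γ√K_a) = 2×25.7/(17.5×0.5117) = 5.740 m.
σ_a at base = K_a γ H − 2c√K_a = 0.2619×17.5×10.0 − 2×25.7×0.5117 = 19.52 kPa.
P_a = ½ × 19.52 × (H − z_c) = 0.5×19.52×4.260 = 41.59 kN/m.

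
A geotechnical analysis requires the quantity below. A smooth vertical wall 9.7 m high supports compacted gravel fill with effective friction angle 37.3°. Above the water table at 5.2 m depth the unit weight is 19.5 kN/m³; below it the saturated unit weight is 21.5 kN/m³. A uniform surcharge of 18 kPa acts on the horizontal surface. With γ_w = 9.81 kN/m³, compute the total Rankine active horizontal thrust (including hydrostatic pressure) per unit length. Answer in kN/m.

K_a = tan²(45° − φ/2) = 0.2453.
γ' = 21.5 − 9.81 = 11.69 kN/m³. h₂ = H − d_w = 4.5 m.
σ'_h: at surface K_a·q = 4.416; at WT K_a(q+γd_w) = 29.29; at base K_a(q+γd_w+γ'h₂) = 42.20 kPa.
P₁ = ½(4.416+29.29)×5.2 = 87.64; P₂ = ½(29.29+42.20)×4.5 = 160.9; P_w = ½γ_w h₂² = 99.33.
Total = 87.64+160.9+99.33 = 347.8 kN/m.

348 kN/m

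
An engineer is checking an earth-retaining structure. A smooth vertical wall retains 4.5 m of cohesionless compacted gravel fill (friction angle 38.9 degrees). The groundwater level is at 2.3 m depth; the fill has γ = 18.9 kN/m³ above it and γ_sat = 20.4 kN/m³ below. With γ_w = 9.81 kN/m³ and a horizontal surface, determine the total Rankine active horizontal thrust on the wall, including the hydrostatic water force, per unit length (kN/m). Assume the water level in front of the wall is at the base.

62.9 kN/m

K_a = tan²(45° − φ/2) = 0.2285.
γ' = 20.4 − 9.81 = 10.59 kN/m³. Depth below WT = 2.2 m.
σ'_h at WT = K_a γ d_w = 9.934 kPa; at base = 9.934 + K_a γ' × 2.2 = 15.26 kPa.
P₁ (0–2.3 m) = ½×9.934×2.3 = 11.42. P₂ (2.3–4.5 m) = ½(9.934+15.26)×2.2 = 27.71.
P_w = ½ γ_w h₂² = 0.5×9.81×2.2² = 23.74. Total = 11.42+27.71+23.74 = 62.88 kN/m.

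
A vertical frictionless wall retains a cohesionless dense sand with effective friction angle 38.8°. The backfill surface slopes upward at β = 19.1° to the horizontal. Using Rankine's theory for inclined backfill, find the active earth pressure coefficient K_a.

K_a = cos β · (cos β − √(cos²β − cos²φ)) / (cos β + √(cos²β − cos²φ)).
cos β = 0.9449, cos φ = 0.7793, √(cos²β − cos²φ) = 0.5344.
K_a = 0.9449 × (0.9449 − 0.5344)/(0.9449 + 0.5344) = 0.2623.

0.262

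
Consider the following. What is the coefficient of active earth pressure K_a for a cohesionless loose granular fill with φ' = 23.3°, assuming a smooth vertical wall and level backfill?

K_a = tan²(45° − φ/2) = tan²(33.35°) = 0.4331.

0.433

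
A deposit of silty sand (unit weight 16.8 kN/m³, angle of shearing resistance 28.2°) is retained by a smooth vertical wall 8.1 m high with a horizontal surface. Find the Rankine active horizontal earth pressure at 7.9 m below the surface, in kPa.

K_a = (1 − sin φ)/(1 + sin φ) = 0.3582.
σ_h = K_a γ z = 0.3582 × 16.8 × 7.9 = 47.54 kPa.

47.5 kPa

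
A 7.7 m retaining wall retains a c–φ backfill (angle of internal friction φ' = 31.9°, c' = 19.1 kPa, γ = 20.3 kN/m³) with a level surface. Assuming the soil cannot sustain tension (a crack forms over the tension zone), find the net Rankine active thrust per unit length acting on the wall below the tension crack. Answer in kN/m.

58.2 kN/m

K_a = 0.3085; √K_a = 0.5555.
Tension-crack depth z_c = 2c/(γ√K_a) = 2×19.1/(20.3×0.5555) = 3.388 m.
σ_a at base = K_a γ H − 2c√K_a = 0.3085×20.3×7.7 − 2×19.1×0.5555 = 27.01 kPa.
P_a = ½ × 27.01 × (H − z_c) = 0.5×27.01×4.312 = 58.23 kN/m.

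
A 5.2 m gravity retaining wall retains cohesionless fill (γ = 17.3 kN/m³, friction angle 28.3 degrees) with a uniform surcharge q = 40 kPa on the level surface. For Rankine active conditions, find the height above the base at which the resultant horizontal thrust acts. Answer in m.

2.14 m

K_a = 0.3568.
Triangular part P₁ = ½K_aγH² = 83.45 at H/3 = 1.733 m; rectangular part P₂ = K_a q H = 74.21 at H/2 = 2.600 m.
ȳ = (P₁·1.733 + P₂·2.600)/(P₁+P₂) = 2.141 m.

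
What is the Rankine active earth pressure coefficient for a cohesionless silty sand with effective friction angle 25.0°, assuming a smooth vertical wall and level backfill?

K_a = tan²(45° − φ/2) = tan²(32.50°) = 0.4059.

0.406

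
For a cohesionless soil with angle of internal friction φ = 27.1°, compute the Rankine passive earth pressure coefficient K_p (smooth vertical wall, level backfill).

2.67

K_p = (1 + sin φ)/(1 − sin φ) = tan²(45° + 27.1°/2) = 2.673.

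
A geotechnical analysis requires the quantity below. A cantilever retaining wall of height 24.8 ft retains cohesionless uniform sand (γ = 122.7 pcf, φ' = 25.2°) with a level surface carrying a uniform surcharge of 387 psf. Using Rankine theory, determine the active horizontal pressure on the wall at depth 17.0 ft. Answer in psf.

K_a = (1 − sin φ)/(1 + sin φ) = 0.4027.
σ_v = γz + q = 122.7 × 17.0 + 387 = 2473 psf.
σ_h = K_a σ_v = 0.4027 × 2473 = 995.9 psf.

996 psf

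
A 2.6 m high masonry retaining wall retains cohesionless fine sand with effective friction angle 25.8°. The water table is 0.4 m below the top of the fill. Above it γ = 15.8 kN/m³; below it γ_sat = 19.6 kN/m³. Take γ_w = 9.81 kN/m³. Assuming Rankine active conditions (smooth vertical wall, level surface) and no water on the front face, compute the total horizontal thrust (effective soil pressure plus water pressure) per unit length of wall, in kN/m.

K_a = tan²(45° − φ/2) = 0.3935.
γ' = 19.6 − 9.81 = 9.790 kN/m³. Depth below WT = 2.2 m.
σ'_h at WT = K_a γ d_w = 2.487 kPa; at base = 2.487 + K_a γ' × 2.2 = 10.96 kPa.
P₁ (0–0.4 m) = ½×2.487×0.4 = 0.4974. P₂ (0.4–2.6 m) = ½(2.487+10.96)×2.2 = 14.79.
P_w = ½ γ_w h₂² = 0.5×9.81×2.2² = 23.74. Total = 0.4974+14.79+23.74 = 39.03 kN/m.

39.0 kN/m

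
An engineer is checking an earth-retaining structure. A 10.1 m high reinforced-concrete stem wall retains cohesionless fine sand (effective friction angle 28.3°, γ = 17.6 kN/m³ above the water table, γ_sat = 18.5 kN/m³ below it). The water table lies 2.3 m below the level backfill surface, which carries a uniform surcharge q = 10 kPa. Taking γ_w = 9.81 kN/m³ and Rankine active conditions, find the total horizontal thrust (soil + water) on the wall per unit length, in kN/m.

558 kN/m

K_a = tan²(45° − φ/2) = 0.3568.
γ' = 18.5 − 9.81 = 8.690 kN/m³. h₂ = H − d_w = 7.8 m.
σ'_h: at surface K_a·q = 3.568; at WT K_a(q+γd_w) = 18.01; at base K_a(q+γd_w+γ'h₂) = 42.19 kPa.
P₁ = ½(3.568+18.01)×2.3 = 24.81; P₂ = ½(18.01+42.19)×7.8 = 234.8; P_w = ½γ_w h₂² = 298.4.
Total = 24.81+234.8+298.4 = 558.0 kN/m.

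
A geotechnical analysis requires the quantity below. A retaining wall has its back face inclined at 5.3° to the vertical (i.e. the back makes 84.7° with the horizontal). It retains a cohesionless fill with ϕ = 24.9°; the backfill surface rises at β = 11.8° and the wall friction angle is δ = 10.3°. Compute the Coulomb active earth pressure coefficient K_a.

0.496

K_a = sin²(α+φ) / [sin²α · sin(α−δ) · (1 + √{sin(φ+δ)sin(φ−β) / (sin(α−δ)sin(α+β))})²].
With α = 84.7°, φ = 24.9°, δ = 10.3°, β = 11.8°: K_a = 0.4955.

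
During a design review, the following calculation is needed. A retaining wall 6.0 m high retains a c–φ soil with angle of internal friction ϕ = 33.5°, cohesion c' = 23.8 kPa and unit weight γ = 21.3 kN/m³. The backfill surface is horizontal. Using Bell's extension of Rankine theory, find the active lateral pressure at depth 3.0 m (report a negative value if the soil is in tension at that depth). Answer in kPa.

K_a = (1 − sin φ)/(1 + sin φ) = 0.2887.
σ_a = K_a γ z − 2c√K_a = 0.2887×21.3×3.0 − 2×23.8×0.5373 = -7.128 kPa.

-7.13 kPa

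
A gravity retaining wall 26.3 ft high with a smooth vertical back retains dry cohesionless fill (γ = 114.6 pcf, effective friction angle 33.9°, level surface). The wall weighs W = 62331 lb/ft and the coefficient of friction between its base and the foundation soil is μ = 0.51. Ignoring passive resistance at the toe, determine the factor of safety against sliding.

K_a = tan²(45° − 33.9°/2) = 0.2839.
P_a = ½K_aγH² = 0.5×0.2839×114.6×26.3² = 11250 lb/ft, acting at H/3 = 8.767 ft above the base.
FS_sliding = μW / P_a = 0.51×62331 / 11250 = 2.825.

2.83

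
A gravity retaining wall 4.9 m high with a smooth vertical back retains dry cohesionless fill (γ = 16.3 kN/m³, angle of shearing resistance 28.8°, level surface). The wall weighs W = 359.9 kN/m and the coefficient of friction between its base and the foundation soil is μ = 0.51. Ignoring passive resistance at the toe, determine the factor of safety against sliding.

2.68

K_a = tan²(45° − 28.8°/2) = 0.3498.
P_a = ½K_aγH² = 0.5×0.3498×16.3×4.9² = 68.44 kN/m, acting at H/3 = 1.633 m above the base.
FS_sliding = μW / P_a = 0.51×359.9 / 68.44 = 2.682.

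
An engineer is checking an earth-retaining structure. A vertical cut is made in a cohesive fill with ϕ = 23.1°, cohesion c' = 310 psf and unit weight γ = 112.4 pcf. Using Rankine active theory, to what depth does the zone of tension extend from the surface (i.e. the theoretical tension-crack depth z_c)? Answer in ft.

8.35 ft

K_a = tan²(45° − 23.1°/2) = 0.4364; √K_a = 0.6606.
The active pressure is zero where K_a γ z = 2c√K_a, so z_c = 2c/(γ√K_a) = 2×310/(112.4×0.6606) = 8.350 ft.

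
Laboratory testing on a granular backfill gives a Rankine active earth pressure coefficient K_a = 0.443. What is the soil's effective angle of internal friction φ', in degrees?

K_a = tan²(45° − φ/2) ⇒ 45° − φ/2 = arctan(√0.443) = 33.65°.
φ = 2(45° − 33.65°) = 22.71°.

22.7°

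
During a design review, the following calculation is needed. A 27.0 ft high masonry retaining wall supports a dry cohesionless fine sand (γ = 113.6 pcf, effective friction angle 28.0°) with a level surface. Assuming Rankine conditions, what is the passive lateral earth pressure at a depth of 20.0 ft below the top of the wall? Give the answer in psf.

K_p = (1 + sin φ)/(1 − sin φ) = 2.770.
σ_h = K_p γ z = 2.770 × 113.6 × 20.0 = 6293 psf.

6290 psf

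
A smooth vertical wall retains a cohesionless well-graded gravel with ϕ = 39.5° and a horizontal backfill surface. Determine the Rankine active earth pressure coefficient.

0.222

K_a = tan²(45° − φ/2) = tan²(25.25°) = 0.2224.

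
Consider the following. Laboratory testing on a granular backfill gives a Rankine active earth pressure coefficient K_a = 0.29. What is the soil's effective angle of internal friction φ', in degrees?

33.4°

K_a = tan²(45° − φ/2) ⇒ 45° − φ/2 = arctan(√0.29) = 28.30°.
φ = 2(45° − 28.30°) = 33.39°.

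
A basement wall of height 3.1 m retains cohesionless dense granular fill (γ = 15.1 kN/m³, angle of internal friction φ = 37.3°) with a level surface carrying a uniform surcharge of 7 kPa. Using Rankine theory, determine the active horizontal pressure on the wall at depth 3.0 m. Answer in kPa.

12.8 kPa

K_a = (1 − sin φ)/(1 + sin φ) = 0.2453.
σ_v = γz + q = 15.1 × 3.0 + 7 = 52.30 kPa.
σ_h = K_a σ_v = 0.2453 × 52.30 = 12.83 kPa.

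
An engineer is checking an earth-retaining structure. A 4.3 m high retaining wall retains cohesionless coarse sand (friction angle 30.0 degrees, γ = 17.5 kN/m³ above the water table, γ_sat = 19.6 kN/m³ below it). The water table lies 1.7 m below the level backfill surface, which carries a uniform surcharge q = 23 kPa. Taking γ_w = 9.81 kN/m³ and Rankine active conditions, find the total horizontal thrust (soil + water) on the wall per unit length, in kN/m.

K_a = tan²(45° − φ/2) = 0.3333.
γ' = 19.6 − 9.81 = 9.790 kN/m³. h₂ = H − d_w = 2.6 m.
σ'_h: at surface K_a·q = 7.667; at WT K_a(q+γd_w) = 17.58; at base K_a(q+γd_w+γ'h₂) = 26.07 kPa.
P₁ = ½(7.667+17.58)×1.7 = 21.46; P₂ = ½(17.58+26.07)×2.6 = 56.75; P_w = ½γ_w h₂² = 33.16.
Total = 21.46+56.75+33.16 = 111.4 kN/m.

111 kN/m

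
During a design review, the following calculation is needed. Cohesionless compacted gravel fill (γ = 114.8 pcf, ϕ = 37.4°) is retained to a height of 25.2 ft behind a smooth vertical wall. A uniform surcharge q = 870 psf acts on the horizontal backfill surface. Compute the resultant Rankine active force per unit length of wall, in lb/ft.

14300 lb/ft

K_a = tan²(45° − φ/2) = 0.2443.
Soil triangle: ½ K_a γ H² = 0.5×0.2443×114.8×25.2² = 8904 lb/ft.
Surcharge rectangle: K_a q H = 0.2443×870×25.2 = 5355 lb/ft.
Total = 8904 + 5355 = 14260 lb/ft.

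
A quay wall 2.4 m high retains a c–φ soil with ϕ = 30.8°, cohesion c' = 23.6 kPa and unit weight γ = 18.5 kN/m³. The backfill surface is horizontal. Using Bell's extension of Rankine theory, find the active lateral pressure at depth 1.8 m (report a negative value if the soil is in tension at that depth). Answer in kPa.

K_a = (1 − sin φ)/(1 + sin φ) = 0.3227.
σ_a = K_a γ z − 2c√K_a = 0.3227×18.5×1.8 − 2×23.6×0.5681 = -16.07 kPa.

-16.1 kPa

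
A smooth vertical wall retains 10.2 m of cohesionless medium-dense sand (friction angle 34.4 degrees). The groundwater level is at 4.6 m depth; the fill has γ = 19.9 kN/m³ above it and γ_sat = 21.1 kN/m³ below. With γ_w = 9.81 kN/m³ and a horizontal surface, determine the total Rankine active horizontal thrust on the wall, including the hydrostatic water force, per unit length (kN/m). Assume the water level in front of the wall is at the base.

K_a = tan²(45° − φ/2) = 0.2780.
γ' = 21.1 − 9.81 = 11.29 kN/m³. Depth below WT = 5.6 m.
σ'_h at WT = K_a γ d_w = 25.45 kPa; at base = 25.45 + K_a γ' × 5.6 = 43.02 kPa.
P₁ (0–4.6 m) = ½×25.45×4.6 = 58.53. P₂ (4.6–10.2 m) = ½(25.45+43.02)×5.6 = 191.7.
P_w = ½ γ_w h₂² = 0.5×9.81×5.6² = 153.8. Total = 58.53+191.7+153.8 = 404.1 kN/m.

404 kN/m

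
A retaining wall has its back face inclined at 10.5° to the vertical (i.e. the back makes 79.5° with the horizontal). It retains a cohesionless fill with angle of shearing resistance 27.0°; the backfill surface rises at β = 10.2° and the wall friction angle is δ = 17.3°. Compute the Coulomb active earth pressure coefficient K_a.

K_a = sin²(α+φ) / [sin²α · sin(α−δ) · (1 + √{sin(φ+δ)sin(φ−β) / (sin(α−δ)sin(α+β))})²].
With α = 79.5°, φ = 27.0°, δ = 17.3°, β = 10.2°: K_a = 0.4923.

0.492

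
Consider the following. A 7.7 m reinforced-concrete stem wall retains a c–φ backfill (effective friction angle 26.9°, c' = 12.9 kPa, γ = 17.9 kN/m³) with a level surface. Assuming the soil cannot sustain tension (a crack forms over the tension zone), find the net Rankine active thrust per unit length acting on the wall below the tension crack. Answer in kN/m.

96.7 kN/m

K_a = 0.3770; √K_a = 0.6140.
Tension-crack depth z_c = 2c/(γ√K_a) = 2×12.9/(17.9×0.6140) = 2.347 m.
σ_a at base = K_a γ H − 2c√K_a = 0.3770×17.9×7.7 − 2×12.9×0.6140 = 36.12 kPa.
P_a = ½ × 36.12 × (H − z_c) = 0.5×36.12×5.353 = 96.67 kN/m.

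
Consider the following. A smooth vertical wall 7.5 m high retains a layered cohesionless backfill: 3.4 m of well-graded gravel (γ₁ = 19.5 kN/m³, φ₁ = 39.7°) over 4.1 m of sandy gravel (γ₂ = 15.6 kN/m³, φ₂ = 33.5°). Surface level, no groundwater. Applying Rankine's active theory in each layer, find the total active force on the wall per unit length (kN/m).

141 kN/m

K_a1 = tan²(45°−39.7°/2) = 0.2204; K_a2 = tan²(45°−33.5°/2) = 0.2887.
Layer 1: σ at base = K_a1 γ₁ h₁ = 14.61 kPa; P₁ = ½×14.61×3.4 = 24.84.
Layer 2: σ_v at top = γ₁h₁ = 66.30; σ_h top = K_a2×66.30 = 19.14; σ_h base = K_a2×(66.30+15.6×4.1) = 37.61.
P₂ = ½(19.14+37.61)×4.1 = 116.3. Total P_a = 24.84+116.3 = 141.2 kN/m.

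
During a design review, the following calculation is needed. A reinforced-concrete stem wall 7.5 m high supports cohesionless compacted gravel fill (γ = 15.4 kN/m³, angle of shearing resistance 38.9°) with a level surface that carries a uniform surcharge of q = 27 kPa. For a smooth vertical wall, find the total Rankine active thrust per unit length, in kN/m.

145 kN/m

K_a = tan²(45° − φ/2) = 0.2285.
Soil triangle: ½ K_a γ H² = 0.5×0.2285×15.4×7.5² = 98.98 kN/m.
Surcharge rectangle: K_a q H = 0.2285×27×7.5 = 46.28 kN/m.
Total = 98.98 + 46.28 = 145.3 kN/m.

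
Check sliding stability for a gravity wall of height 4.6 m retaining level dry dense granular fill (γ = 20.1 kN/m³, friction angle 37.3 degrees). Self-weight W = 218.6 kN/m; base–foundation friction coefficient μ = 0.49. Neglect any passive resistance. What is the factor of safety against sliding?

2.05

K_a = tan²(45° − 37.3°/2) = 0.2453.
P_a = ½K_aγH² = 0.5×0.2453×20.1×4.6² = 52.17 kN/m, acting at H/3 = 1.533 m above the base.
FS_sliding = μW / P_a = 0.49×218.6 / 52.17 = 2.053.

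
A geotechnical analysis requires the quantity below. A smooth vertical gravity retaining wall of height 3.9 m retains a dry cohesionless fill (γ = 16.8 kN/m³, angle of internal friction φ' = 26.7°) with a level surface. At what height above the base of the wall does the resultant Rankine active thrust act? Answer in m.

1.30 m

K_a = 0.3800.
The pressure distribution is triangular, so the resultant acts at H/3 above the base = 3.9/3 = 1.300 m.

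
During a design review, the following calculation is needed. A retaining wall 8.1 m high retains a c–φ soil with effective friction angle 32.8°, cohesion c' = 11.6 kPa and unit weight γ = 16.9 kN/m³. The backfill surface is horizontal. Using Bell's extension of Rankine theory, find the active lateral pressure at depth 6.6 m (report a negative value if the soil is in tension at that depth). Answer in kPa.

20.5 kPa

K_a = (1 − sin φ)/(1 + sin φ) = 0.2973.
σ_a = K_a γ z − 2c√K_a = 0.2973×16.9×6.6 − 2×11.6×0.5452 = 20.51 kPa.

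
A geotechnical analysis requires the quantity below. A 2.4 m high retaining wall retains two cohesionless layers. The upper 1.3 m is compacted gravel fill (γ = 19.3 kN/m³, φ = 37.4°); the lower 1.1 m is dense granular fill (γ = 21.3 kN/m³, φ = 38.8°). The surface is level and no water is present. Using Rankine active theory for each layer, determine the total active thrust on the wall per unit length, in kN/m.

K_a1 = tan²(45°−37.4°/2) = 0.2443; K_a2 = tan²(45°−38.8°/2) = 0.2296.
Layer 1: σ at base = K_a1 γ₁ h₁ = 6.129 kPa; P₁ = ½×6.129×1.3 = 3.984.
Layer 2: σ_v at top = γ₁h₁ = 25.09; σ_h top = K_a2×25.09 = 5.760; σ_h base = K_a2×(25.09+21.3×1.1) = 11.14.
P₂ = ½(5.760+11.14)×1.1 = 9.294. Total P_a = 3.984+9.294 = 13.28 kN/m.

13.3 kN/m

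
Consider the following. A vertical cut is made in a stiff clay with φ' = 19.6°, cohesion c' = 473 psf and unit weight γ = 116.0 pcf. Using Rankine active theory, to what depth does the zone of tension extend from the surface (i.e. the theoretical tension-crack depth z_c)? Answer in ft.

K_a = tan²(45° − 19.6°/2) = 0.4976; √K_a = 0.7054.
The active pressure is zero where K_a γ z = 2c√K_a, so z_c = 2c/(γ√K_a) = 2×473/(116.0×0.7054) = 11.56 ft.

11.6 ft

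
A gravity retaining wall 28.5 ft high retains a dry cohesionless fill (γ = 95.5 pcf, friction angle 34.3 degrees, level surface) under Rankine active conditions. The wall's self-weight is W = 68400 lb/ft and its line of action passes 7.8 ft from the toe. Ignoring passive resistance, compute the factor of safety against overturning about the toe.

5.19

K_a = tan²(45° − 34.3°/2) = 0.2792.
P_a = ½K_aγH² = 0.5×0.2792×95.5×28.5² = 10830 lb/ft, acting at H/3 = 9.500 ft above the base.
Overturning moment M_o = P_a × H/3 = 10830 × 9.500 = 102900.
Resisting moment M_r = W × 7.8 = 68400 × 7.8 = 533500.
FS_overturning = M_r/M_o = 533500/102900 = 5.187.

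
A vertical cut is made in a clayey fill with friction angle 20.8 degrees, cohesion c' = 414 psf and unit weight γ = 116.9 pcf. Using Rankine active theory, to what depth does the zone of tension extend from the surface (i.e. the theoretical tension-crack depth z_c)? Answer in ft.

10.3 ft

K_a = tan²(45° − 20.8°/2) = 0.4759; √K_a = 0.6899.
The active pressure is zero where K_a γ z = 2c√K_a, so z_c = 2c/(γ√K_a) = 2×414/(116.9×0.6899) = 10.27 ft.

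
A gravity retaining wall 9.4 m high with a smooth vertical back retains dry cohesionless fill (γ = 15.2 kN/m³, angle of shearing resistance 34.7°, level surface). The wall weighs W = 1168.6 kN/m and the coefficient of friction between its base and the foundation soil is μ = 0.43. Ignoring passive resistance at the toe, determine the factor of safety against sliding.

2.73

K_a = tan²(45° − 34.7°/2) = 0.2745.
P_a = ½K_aγH² = 0.5×0.2745×15.2×9.4² = 184.3 kN/m, acting at H/3 = 3.133 m above the base.
FS_sliding = μW / P_a = 0.43×1168.6 / 184.3 = 2.726.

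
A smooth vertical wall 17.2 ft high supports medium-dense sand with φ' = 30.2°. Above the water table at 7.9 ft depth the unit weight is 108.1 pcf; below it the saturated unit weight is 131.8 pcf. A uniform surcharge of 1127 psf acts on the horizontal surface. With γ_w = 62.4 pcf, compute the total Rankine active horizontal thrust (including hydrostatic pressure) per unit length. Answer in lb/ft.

13800 lb/ft

K_a = tan²(45° − φ/2) = 0.3307.
γ' = 131.8 − 62.4 = 69.40 pcf. h₂ = H − d_w = 9.3 ft.
σ'_h: at surface K_a·q = 372.6; at WT K_a(q+γd_w) = 655.0; at base K_a(q+γd_w+γ'h₂) = 868.4 psf.
P₁ = ½(372.6+655.0)×7.9 = 4059; P₂ = ½(655.0+868.4)×9.3 = 7084; P_w = ½γ_w h₂² = 2698.
Total = 4059+7084+2698 = 13840 lb/ft.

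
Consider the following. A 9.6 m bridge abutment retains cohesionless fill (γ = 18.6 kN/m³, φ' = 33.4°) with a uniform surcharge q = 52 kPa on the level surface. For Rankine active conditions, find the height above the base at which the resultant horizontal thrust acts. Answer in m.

3.79 m

K_a = 0.2899.
Triangular part P₁ = ½K_aγH² = 248.5 at H/3 = 3.200 m; rectangular part P₂ = K_a q H = 144.7 at H/2 = 4.800 m.
ȳ = (P₁·3.200 + P₂·4.800)/(P₁+P₂) = 3.789 m.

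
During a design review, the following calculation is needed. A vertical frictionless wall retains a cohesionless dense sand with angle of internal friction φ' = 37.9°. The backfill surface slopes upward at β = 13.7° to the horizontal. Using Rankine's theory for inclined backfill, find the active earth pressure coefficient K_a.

K_a = cos β · (cos β − √(cos²β − cos²φ)) / (cos β + √(cos²β − cos²φ)).
cos β = 0.9715, cos φ = 0.7891, √(cos²β − cos²φ) = 0.5668.
K_a = 0.9715 × (0.9715 − 0.5668)/(0.9715 + 0.5668) = 0.2556.

0.256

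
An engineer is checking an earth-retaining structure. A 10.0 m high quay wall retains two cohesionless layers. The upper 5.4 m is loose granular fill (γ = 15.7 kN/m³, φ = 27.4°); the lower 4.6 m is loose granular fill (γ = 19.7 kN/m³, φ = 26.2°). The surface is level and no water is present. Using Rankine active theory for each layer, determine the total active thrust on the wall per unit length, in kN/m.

K_a1 = tan²(45°−27.4°/2) = 0.3697; K_a2 = tan²(45°−26.2°/2) = 0.3874.
Layer 1: σ at base = K_a1 γ₁ h₁ = 31.34 kPa; P₁ = ½×31.34×5.4 = 84.62.
Layer 2: σ_v at top = γ₁h₁ = 84.78; σ_h top = K_a2×84.78 = 32.85; σ_h base = K_a2×(84.78+19.7×4.6) = 67.96.
P₂ = ½(32.85+67.96)×4.6 = 231.8. Total P_a = 84.62+231.8 = 316.5 kN/m.

316 kN/m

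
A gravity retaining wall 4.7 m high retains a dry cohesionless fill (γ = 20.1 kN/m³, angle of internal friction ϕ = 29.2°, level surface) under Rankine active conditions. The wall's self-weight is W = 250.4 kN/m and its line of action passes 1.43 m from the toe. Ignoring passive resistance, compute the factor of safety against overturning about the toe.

2.99

K_a = tan²(45° − 29.2°/2) = 0.3442.
P_a = ½K_aγH² = 0.5×0.3442×20.1×4.7² = 76.42 kN/m, acting at H/3 = 1.567 m above the base.
Overturning moment M_o = P_a × H/3 = 76.42 × 1.567 = 119.7.
Resisting moment M_r = W × 1.43 = 250.4 × 1.43 = 358.1.
FS_overturning = M_r/M_o = 358.1/119.7 = 2.991.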